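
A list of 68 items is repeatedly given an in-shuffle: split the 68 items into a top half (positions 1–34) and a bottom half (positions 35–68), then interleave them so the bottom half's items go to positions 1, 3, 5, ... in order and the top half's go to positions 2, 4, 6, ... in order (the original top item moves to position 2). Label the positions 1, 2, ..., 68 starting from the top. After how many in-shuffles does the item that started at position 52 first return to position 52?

Follow position 52 under repeated in-shuffles:
52 → 35 → 1 → 2 → 4 → 8 → 16 → 32 → ... → 52 (length 22)
It first returns after 22 in-shuffles.

22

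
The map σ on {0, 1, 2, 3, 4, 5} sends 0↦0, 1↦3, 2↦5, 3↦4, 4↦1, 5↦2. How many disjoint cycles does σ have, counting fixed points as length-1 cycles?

3

Cycle decomposition: (0) (1 3 4) (2 5).
3 cycles.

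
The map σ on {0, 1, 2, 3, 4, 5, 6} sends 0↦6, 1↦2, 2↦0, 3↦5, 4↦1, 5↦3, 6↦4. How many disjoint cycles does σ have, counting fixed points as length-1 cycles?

Cycle decomposition: (0 6 4 1 2) (3 5).
2 cycles.

2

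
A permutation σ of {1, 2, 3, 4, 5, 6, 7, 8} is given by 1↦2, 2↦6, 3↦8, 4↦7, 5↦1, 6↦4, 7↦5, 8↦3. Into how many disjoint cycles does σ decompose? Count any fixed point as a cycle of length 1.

2

Cycle decomposition: (1 2 6 4 7 5) (3 8).
2 cycles.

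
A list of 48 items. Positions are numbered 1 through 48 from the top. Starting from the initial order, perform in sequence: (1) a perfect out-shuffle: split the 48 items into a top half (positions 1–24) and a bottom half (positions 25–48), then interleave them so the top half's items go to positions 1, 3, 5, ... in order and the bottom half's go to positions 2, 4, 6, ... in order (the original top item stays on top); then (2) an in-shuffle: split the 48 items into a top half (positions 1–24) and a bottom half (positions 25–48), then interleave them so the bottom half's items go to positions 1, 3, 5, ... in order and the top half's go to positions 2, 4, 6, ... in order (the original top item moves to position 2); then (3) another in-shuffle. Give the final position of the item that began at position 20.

Track the item from position 20 forward through each operation:
  after op 1 (out-shuffle): 20 → 39
  after op 2 (in-shuffle): 39 → 29
  after op 3 (in-shuffle): 29 → 9

9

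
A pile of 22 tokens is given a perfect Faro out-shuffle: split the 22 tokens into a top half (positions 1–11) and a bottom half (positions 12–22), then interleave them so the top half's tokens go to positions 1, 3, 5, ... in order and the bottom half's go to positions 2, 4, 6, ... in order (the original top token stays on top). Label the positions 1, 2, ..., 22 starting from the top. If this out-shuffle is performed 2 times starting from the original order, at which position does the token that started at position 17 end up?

Track the token's position through each out-shuffle:
17 → 12 → 2

2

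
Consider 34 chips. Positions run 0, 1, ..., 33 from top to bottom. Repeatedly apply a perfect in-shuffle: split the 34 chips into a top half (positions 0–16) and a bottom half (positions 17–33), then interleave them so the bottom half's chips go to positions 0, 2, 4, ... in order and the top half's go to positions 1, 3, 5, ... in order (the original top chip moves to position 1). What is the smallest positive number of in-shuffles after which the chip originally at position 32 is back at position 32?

12

Follow position 32 under repeated in-shuffles:
32 → 30 → 26 → 18 → 2 → 5 → 11 → 23 → 12 → 25 → 16 → 33 → 32
It first returns after 12 in-shuffles.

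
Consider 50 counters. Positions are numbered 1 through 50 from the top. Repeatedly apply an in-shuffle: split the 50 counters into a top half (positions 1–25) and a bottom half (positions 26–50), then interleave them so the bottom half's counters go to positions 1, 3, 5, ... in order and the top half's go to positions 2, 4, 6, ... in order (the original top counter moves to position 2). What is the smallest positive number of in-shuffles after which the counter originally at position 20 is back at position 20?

8

Follow position 20 under repeated in-shuffles:
20 → 40 → 29 → 7 → 14 → 28 → 5 → 10 → 20
It first returns after 8 in-shuffles.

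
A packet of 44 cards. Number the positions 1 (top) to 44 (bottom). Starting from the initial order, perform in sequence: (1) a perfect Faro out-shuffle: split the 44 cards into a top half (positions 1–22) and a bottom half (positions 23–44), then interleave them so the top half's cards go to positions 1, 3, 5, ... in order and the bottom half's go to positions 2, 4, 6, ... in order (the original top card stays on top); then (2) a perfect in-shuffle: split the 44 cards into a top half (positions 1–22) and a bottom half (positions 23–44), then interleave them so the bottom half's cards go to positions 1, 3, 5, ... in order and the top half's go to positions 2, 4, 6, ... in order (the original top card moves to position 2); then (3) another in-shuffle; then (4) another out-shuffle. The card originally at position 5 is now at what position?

28

Track the card from position 5 forward through each operation:
  after op 1 (out-shuffle): 5 → 9
  after op 2 (in-shuffle): 9 → 18
  after op 3 (in-shuffle): 18 → 36
  after op 4 (out-shuffle): 36 → 28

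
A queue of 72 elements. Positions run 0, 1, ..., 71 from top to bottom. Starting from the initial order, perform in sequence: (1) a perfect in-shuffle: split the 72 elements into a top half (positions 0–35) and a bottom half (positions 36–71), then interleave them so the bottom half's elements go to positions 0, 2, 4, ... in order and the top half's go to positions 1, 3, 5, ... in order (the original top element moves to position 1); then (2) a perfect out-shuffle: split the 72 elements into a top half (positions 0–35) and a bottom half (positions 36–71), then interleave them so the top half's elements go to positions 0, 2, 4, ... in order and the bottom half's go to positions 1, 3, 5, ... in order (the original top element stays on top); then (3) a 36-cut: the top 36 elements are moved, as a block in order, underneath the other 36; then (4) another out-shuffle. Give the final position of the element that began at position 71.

66

Track the element from position 71 forward through each operation:
  after op 1 (in-shuffle): 71 → 70
  after op 2 (out-shuffle): 70 → 69
  after op 3 (cut 36): 69 → 33
  after op 4 (out-shuffle): 33 → 66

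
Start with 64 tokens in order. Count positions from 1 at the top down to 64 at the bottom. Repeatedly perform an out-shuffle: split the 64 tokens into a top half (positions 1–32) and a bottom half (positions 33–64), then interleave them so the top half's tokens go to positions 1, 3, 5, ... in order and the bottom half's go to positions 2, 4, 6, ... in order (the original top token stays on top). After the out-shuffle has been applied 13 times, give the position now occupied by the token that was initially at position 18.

Track position through each out-shuffle: 18 → 35 → 6 → 11 → 21 → ... (continuing for 13 shuffles total) → 35.

35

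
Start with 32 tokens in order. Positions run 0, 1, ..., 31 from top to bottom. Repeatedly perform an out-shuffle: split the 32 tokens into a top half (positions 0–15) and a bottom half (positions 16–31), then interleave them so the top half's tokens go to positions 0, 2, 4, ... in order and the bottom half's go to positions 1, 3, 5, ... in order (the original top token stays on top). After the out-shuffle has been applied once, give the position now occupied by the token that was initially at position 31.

Position 31 is a fixed point of every out-shuffle, so the token never moves.

31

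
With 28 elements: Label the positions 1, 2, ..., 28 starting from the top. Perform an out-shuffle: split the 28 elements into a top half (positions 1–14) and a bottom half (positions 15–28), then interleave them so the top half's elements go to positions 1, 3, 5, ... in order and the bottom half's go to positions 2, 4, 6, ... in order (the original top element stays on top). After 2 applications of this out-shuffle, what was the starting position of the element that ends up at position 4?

22

Work backwards from position 4, undoing one out-shuffle at a time:
4 ← 16 ← 22
So the element now at position 4 started at position 22.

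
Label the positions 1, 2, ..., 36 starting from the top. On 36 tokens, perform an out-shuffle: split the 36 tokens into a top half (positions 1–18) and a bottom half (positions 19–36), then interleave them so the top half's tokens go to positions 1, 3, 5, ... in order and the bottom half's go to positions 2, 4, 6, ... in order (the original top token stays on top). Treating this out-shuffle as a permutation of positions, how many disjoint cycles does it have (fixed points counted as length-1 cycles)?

7

Trace each unvisited position around until it returns:
(1) (2 3 5 9 17 33 ... len 12) (4 7 13 25 14 27 ... len 12) (6 11 21) (8 15 29 22) (16 31 26) (36)
7 cycles in total.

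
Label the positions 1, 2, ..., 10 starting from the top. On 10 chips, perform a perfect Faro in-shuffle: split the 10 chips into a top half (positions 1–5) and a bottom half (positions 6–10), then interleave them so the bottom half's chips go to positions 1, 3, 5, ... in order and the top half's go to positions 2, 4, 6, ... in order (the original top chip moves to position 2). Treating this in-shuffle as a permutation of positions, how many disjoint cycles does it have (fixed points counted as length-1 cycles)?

1

Trace each unvisited position around until it returns:
(1 2 4 8 5 10 9 7 3 6)
1 cycle in total.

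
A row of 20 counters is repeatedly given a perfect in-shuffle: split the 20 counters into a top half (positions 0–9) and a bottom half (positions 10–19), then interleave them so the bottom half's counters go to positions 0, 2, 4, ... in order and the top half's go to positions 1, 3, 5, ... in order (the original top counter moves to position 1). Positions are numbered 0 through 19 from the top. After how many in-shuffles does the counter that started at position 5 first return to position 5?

3

Follow position 5 under repeated in-shuffles:
5 → 11 → 2 → 5
It first returns after 3 in-shuffles.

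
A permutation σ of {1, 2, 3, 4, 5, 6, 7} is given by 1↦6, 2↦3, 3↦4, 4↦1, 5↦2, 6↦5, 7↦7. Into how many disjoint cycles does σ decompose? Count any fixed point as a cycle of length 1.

2

Cycle decomposition: (1 6 5 2 3 4) (7).
2 cycles.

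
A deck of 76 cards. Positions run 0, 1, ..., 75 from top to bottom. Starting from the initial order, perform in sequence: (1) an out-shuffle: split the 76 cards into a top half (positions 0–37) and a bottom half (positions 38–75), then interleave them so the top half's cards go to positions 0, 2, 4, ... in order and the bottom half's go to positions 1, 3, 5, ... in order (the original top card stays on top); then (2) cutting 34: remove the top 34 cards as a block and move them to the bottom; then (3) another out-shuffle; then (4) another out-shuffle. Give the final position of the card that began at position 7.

74

Track the card from position 7 forward through each operation:
  after op 1 (out-shuffle): 7 → 14
  after op 2 (cut 34): 14 → 56
  after op 3 (out-shuffle): 56 → 37
  after op 4 (out-shuffle): 37 → 74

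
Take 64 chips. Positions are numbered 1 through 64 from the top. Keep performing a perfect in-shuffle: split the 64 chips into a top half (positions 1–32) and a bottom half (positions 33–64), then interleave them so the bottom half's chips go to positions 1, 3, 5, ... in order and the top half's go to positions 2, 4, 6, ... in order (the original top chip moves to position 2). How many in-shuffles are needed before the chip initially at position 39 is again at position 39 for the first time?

4

Follow position 39 under repeated in-shuffles:
39 → 13 → 26 → 52 → 39
It first returns after 4 in-shuffles.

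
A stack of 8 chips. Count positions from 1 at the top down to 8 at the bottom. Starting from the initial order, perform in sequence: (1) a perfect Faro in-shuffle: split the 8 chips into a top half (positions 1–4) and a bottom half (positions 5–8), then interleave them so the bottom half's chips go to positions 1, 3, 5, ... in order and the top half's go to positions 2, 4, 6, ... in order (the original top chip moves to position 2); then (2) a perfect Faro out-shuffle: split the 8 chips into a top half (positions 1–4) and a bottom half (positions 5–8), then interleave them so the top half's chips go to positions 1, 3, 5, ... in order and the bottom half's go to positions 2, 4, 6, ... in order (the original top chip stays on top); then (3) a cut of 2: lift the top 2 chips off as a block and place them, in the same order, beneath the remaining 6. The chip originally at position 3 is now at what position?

2

Track the chip from position 3 forward through each operation:
  after op 1 (in-shuffle): 3 → 6
  after op 2 (out-shuffle): 6 → 4
  after op 3 (cut 2): 4 → 2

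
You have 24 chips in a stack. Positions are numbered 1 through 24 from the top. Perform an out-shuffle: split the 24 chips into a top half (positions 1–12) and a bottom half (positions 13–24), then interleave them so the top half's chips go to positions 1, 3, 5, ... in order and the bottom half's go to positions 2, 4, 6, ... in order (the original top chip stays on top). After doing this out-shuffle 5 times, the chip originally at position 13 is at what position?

Track the chip's position through each out-shuffle:
13 → 2 → 3 → 5 → 9 → 17

17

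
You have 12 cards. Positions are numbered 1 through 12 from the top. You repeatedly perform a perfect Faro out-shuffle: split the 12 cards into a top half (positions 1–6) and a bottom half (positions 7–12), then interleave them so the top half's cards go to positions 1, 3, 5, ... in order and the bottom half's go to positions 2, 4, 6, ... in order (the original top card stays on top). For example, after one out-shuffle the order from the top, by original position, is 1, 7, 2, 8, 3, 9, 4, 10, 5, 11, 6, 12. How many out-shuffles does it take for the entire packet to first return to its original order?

10

The out-shuffle permutes the 12 positions with cycle lengths [1, 1, 10].
Every card is home exactly when every cycle has completed a whole number of laps, i.e. after lcm(1, 10) = 10 out-shuffles.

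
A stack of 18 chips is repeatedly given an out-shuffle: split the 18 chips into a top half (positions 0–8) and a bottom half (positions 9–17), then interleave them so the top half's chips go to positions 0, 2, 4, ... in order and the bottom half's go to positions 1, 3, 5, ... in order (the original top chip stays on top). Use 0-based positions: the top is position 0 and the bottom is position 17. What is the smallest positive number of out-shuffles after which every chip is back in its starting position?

8

The out-shuffle permutes the 18 positions with cycle lengths [1, 1, 8, 8].
Every chip is home exactly when every cycle has completed a whole number of laps, i.e. after lcm(1, 8) = 8 out-shuffles.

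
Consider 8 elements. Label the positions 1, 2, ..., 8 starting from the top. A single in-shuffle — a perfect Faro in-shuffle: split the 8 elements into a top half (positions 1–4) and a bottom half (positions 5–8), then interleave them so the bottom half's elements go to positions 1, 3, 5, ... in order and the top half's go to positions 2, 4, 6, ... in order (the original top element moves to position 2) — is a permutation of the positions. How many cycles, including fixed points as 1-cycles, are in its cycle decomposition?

Trace each unvisited position around until it returns:
(1 2 4 8 7 5) (3 6)
2 cycles in total.

2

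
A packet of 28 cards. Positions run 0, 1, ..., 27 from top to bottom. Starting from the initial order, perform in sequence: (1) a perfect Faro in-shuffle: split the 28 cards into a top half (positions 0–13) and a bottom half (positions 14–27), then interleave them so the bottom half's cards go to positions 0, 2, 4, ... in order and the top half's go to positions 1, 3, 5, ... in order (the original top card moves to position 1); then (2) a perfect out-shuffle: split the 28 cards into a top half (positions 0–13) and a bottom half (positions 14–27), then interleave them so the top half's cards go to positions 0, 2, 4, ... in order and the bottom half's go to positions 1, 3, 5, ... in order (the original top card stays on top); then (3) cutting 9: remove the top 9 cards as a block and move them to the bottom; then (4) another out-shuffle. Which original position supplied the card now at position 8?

Undo the operations in reverse order, starting from position 8:
  undo op 4 (out-shuffle, from top half): 8 ← 4
  undo op 3 (cut 9): 4 ← 13
  undo op 2 (out-shuffle, from bottom half): 13 ← 20
  undo op 1 (in-shuffle, from bottom half): 20 ← 24
So the card at position 8 came from original position 24.

24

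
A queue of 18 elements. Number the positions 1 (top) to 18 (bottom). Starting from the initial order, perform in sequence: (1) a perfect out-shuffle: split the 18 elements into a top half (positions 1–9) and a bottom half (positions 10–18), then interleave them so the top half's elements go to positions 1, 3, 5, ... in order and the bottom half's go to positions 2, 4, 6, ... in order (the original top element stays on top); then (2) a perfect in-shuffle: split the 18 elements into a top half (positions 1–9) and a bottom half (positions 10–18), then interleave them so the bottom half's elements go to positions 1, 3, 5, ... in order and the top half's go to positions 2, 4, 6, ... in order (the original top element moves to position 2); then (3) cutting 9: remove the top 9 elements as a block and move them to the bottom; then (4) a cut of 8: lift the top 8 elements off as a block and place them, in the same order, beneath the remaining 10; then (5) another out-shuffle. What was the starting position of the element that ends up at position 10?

Undo the operations in reverse order, starting from position 10:
  undo op 5 (out-shuffle, from bottom half): 10 ← 14
  undo op 4 (cut 8): 14 ← 4
  undo op 3 (cut 9): 4 ← 13
  undo op 2 (in-shuffle, from bottom half): 13 ← 16
  undo op 1 (out-shuffle, from bottom half): 16 ← 17
So the element at position 10 came from original position 17.

17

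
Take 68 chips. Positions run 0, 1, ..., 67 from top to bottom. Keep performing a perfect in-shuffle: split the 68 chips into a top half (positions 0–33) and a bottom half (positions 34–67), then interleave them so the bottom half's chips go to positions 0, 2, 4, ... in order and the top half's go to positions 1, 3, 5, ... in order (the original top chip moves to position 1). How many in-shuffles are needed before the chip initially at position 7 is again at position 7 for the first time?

Follow position 7 under repeated in-shuffles:
7 → 15 → 31 → 63 → 58 → 48 → 28 → 57 → ... → 7 (length 22)
It first returns after 22 in-shuffles.

22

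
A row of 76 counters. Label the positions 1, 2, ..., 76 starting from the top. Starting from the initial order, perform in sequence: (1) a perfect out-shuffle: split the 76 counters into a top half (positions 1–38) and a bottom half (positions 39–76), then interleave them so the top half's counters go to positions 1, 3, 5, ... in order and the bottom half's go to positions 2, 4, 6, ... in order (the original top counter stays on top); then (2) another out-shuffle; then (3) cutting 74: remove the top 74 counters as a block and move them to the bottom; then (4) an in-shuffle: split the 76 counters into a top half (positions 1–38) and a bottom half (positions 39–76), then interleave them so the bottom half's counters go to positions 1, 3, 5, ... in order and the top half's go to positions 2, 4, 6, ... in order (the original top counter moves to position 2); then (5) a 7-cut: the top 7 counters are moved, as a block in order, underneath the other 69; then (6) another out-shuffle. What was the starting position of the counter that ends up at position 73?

62

Undo the operations in reverse order, starting from position 73:
  undo op 6 (out-shuffle, from top half): 73 ← 37
  undo op 5 (cut 7): 37 ← 44
  undo op 4 (in-shuffle, from top half): 44 ← 22
  undo op 3 (cut 74): 22 ← 20
  undo op 2 (out-shuffle, from bottom half): 20 ← 48
  undo op 1 (out-shuffle, from bottom half): 48 ← 62
So the counter at position 73 came from original position 62.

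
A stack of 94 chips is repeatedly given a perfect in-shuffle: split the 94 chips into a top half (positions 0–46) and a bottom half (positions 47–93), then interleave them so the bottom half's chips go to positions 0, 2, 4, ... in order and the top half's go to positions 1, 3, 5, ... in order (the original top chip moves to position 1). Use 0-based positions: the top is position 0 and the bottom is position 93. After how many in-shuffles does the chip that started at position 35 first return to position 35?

36

Follow position 35 under repeated in-shuffles:
35 → 71 → 48 → 2 → 5 → 11 → 23 → 47 → ... → 35 (length 36)
It first returns after 36 in-shuffles.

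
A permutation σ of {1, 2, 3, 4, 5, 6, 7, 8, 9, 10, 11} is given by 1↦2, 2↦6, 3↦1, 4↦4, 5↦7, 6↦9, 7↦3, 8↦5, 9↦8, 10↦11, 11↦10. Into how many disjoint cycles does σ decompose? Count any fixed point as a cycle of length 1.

Cycle decomposition: (1 2 6 9 8 5 7 3) (4) (10 11).
3 cycles.

3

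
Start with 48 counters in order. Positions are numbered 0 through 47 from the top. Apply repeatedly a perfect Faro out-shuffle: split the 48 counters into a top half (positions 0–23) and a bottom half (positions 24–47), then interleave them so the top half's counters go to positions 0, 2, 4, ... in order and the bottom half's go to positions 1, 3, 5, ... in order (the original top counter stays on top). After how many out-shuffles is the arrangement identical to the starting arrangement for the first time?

The out-shuffle permutes the 48 positions with cycle lengths [1, 1, 23, 23].
Every counter is home exactly when every cycle has completed a whole number of laps, i.e. after lcm(1, 23) = 23 out-shuffles.

23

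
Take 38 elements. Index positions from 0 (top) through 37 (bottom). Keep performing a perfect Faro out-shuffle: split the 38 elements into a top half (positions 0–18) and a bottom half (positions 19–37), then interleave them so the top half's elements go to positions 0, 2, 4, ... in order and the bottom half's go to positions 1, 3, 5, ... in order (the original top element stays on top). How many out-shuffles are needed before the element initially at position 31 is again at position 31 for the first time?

Follow position 31 under repeated out-shuffles:
31 → 25 → 13 → 26 → 15 → 30 → 23 → 9 → ... → 31 (length 36)
It first returns after 36 out-shuffles.

36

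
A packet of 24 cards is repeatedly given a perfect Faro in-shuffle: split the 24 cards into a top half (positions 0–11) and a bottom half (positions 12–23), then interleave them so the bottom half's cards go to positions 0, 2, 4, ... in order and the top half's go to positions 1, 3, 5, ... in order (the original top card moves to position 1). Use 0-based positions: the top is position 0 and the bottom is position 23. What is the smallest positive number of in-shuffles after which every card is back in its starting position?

The in-shuffle permutes the 24 positions with cycle lengths [4, 20].
Every card is home exactly when every cycle has completed a whole number of laps, i.e. after lcm(4, 20) = 20 in-shuffles.

20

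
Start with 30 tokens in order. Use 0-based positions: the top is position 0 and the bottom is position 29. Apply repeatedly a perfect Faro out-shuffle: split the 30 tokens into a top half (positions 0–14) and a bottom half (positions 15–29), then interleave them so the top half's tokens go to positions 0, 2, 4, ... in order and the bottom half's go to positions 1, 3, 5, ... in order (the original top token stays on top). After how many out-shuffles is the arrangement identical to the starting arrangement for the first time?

28

The out-shuffle permutes the 30 positions with cycle lengths [1, 1, 28].
Every token is home exactly when every cycle has completed a whole number of laps, i.e. after lcm(1, 28) = 28 out-shuffles.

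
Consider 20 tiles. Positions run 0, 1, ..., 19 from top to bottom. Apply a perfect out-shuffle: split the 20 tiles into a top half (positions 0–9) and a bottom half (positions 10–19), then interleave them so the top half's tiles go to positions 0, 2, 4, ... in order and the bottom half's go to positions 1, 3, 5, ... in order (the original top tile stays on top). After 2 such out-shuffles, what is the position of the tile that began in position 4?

Track the tile's position through each out-shuffle:
4 → 8 → 16

16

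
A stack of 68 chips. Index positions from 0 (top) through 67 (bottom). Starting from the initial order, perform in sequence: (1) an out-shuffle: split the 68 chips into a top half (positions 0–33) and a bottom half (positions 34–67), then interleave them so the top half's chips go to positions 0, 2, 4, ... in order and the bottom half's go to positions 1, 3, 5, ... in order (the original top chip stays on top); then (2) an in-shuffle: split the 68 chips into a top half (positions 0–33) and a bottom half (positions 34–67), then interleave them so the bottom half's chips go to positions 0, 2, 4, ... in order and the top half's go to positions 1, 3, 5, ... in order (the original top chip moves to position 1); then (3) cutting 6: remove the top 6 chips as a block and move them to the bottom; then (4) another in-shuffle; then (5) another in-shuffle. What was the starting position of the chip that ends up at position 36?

Undo the operations in reverse order, starting from position 36:
  undo op 5 (in-shuffle, from bottom half): 36 ← 52
  undo op 4 (in-shuffle, from bottom half): 52 ← 60
  undo op 3 (cut 6): 60 ← 66
  undo op 2 (in-shuffle, from bottom half): 66 ← 67
  undo op 1 (out-shuffle, from bottom half): 67 ← 67
So the chip at position 36 came from original position 67.

67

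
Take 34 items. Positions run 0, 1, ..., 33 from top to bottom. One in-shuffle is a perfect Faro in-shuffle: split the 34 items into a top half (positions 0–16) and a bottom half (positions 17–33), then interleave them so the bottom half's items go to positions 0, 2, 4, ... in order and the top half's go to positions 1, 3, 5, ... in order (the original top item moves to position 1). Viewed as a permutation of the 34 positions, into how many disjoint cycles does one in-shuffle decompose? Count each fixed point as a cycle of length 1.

Trace each unvisited position around until it returns:
(0 1 3 7 15 31 ... len 12) (2 5 11 23 12 25 ... len 12) (4 9 19) (6 13 27 20) (14 29 24)
5 cycles in total.

5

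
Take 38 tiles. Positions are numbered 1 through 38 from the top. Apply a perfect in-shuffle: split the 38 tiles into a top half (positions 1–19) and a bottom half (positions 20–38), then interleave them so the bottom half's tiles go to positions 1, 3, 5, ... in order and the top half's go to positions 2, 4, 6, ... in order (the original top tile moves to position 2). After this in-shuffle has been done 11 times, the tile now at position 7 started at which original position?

Work backwards from position 7, undoing one in-shuffle at a time:
7 ← 23 ← 31 ← 35 ← 37 ← 38 ← 19 ← 29 ← 34 ← 17 ← 28 ← 14
So the tile now at position 7 started at position 14.

14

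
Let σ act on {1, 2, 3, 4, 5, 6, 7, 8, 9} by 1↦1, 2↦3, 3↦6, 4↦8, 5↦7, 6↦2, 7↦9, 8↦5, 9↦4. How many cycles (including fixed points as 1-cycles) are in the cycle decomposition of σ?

3

Cycle decomposition: (1) (2 3 6) (4 8 5 7 9).
3 cycles.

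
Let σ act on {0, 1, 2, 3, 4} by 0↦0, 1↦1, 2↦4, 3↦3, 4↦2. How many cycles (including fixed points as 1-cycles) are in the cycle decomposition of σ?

4

Cycle decomposition: (0) (1) (2 4) (3).
4 cycles.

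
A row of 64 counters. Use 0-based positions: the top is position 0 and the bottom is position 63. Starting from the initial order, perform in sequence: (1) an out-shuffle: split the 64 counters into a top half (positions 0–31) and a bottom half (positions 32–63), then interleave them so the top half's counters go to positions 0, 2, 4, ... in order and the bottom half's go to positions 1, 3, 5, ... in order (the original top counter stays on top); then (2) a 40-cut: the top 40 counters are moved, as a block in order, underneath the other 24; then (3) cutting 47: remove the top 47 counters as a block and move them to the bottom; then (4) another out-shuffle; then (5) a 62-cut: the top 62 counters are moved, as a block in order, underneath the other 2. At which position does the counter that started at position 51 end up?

34

Track the counter from position 51 forward through each operation:
  after op 1 (out-shuffle): 51 → 39
  after op 2 (cut 40): 39 → 63
  after op 3 (cut 47): 63 → 16
  after op 4 (out-shuffle): 16 → 32
  after op 5 (cut 62): 32 → 34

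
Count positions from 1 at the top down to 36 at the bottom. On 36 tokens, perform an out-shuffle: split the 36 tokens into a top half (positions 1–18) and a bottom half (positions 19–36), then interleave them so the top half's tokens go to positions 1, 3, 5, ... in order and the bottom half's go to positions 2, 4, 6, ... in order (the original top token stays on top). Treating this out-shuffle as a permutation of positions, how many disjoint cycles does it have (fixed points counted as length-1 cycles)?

7

Trace each unvisited position around until it returns:
(1) (2 3 5 9 17 33 ... len 12) (4 7 13 25 14 27 ... len 12) (6 11 21) (8 15 29 22) (16 31 26) (36)
7 cycles in total.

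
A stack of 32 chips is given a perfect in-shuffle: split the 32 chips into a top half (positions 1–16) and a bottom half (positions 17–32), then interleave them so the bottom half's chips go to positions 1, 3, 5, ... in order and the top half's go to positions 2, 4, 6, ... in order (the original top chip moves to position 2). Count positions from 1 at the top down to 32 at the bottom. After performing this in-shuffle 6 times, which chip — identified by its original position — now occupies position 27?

3

Work backwards from position 27, undoing one in-shuffle at a time:
27 ← 30 ← 15 ← 24 ← 12 ← 6 ← 3
So the chip now at position 27 started at position 3.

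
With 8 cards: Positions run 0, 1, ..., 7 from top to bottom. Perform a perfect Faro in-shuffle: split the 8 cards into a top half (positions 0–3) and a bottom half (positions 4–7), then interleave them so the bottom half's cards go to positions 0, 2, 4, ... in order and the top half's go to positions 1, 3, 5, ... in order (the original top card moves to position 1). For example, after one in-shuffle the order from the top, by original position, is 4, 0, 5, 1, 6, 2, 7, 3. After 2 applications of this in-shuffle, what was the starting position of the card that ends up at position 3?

Work backwards from position 3, undoing one in-shuffle at a time:
3 ← 1 ← 0
So the card now at position 3 started at position 0.

0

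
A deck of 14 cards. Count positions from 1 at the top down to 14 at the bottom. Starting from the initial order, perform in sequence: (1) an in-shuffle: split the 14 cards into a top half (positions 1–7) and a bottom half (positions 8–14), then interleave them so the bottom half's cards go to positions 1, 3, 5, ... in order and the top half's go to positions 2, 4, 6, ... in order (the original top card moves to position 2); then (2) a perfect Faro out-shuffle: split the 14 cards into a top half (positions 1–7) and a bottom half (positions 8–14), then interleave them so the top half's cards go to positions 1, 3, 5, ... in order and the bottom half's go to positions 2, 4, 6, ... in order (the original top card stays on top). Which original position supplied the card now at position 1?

Undo the operations in reverse order, starting from position 1:
  undo op 2 (out-shuffle, from top half): 1 ← 1
  undo op 1 (in-shuffle, from bottom half): 1 ← 8
So the card at position 1 came from original position 8.

8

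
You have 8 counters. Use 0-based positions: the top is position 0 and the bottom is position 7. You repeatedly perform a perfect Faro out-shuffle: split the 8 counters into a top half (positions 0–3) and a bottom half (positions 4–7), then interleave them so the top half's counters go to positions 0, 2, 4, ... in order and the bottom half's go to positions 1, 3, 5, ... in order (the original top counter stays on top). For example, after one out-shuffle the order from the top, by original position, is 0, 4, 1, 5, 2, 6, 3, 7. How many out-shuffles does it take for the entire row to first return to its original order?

The out-shuffle permutes the 8 positions with cycle lengths [1, 1, 3, 3].
Every counter is home exactly when every cycle has completed a whole number of laps, i.e. after lcm(1, 3) = 3 out-shuffles.

3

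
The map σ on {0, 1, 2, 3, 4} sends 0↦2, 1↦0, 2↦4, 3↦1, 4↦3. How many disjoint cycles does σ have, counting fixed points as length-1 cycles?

Cycle decomposition: (0 2 4 3 1).
1 cycle.

1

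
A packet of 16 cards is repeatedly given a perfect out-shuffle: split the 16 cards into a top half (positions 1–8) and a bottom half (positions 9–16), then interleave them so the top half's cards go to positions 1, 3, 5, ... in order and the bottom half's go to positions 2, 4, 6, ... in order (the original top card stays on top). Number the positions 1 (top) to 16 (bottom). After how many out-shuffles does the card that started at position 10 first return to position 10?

4

Follow position 10 under repeated out-shuffles:
10 → 4 → 7 → 13 → 10
It first returns after 4 out-shuffles.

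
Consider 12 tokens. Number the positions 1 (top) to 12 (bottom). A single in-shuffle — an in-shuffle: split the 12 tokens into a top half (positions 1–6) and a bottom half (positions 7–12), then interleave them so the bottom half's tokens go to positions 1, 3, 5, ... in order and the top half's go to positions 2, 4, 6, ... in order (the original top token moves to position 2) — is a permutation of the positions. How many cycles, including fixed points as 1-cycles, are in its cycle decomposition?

Trace each unvisited position around until it returns:
(1 2 4 8 3 6 ... len 12)
1 cycle in total.

1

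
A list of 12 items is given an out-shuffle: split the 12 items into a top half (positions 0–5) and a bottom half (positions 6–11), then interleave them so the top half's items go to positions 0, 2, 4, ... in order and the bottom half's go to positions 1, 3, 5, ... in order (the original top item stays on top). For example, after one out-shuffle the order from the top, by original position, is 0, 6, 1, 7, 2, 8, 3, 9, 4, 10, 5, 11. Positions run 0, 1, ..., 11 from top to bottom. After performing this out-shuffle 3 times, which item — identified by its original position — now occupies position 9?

Work backwards from position 9, undoing one out-shuffle at a time:
9 ← 10 ← 5 ← 8
So the item now at position 9 started at position 8.

8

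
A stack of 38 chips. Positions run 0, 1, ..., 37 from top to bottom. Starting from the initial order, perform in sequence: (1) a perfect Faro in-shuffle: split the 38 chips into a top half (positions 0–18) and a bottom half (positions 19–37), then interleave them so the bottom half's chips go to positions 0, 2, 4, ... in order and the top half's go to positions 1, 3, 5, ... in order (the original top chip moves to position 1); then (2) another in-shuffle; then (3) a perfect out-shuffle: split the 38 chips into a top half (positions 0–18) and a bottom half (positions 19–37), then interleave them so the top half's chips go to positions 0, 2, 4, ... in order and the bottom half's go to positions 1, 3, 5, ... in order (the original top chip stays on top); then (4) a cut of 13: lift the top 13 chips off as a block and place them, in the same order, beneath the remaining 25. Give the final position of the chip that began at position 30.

37

Track the chip from position 30 forward through each operation:
  after op 1 (in-shuffle): 30 → 22
  after op 2 (in-shuffle): 22 → 6
  after op 3 (out-shuffle): 6 → 12
  after op 4 (cut 13): 12 → 37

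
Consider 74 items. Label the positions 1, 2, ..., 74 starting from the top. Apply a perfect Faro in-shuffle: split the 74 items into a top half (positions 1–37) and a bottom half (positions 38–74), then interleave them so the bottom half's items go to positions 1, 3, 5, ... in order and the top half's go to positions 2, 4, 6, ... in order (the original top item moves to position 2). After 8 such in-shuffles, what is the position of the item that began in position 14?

59

Track the item's position through each in-shuffle:
14 → 28 → 56 → 37 → 74 → 73 → 71 → 67 → 59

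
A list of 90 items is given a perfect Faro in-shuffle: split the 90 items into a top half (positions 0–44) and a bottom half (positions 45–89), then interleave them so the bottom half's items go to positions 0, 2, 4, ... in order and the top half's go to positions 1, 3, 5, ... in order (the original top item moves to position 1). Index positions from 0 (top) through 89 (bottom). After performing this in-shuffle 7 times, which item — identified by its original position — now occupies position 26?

44

Work backwards from position 26, undoing one in-shuffle at a time:
26 ← 58 ← 74 ← 82 ← 86 ← 88 ← 89 ← 44
So the item now at position 26 started at position 44.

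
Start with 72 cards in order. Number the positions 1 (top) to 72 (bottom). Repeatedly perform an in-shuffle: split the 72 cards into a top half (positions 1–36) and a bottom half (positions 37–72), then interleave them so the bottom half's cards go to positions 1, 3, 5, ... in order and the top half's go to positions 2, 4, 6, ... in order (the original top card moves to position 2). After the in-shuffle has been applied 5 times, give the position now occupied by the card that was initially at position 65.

36

Track the card's position through each in-shuffle:
65 → 57 → 41 → 9 → 18 → 36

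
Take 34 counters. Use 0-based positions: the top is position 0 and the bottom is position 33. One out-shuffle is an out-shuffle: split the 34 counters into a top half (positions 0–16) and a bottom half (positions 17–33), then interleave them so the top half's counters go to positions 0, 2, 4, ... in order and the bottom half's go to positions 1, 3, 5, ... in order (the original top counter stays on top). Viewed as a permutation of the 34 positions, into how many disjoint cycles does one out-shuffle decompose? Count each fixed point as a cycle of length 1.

Trace each unvisited position around until it returns:
(0) (1 2 4 8 16 32 31 29 25 17) (3 6 12 24 15 30 27 21 9 18) (5 10 20 7 14 28 23 13 26 19) (11 22) (33)
6 cycles in total.

6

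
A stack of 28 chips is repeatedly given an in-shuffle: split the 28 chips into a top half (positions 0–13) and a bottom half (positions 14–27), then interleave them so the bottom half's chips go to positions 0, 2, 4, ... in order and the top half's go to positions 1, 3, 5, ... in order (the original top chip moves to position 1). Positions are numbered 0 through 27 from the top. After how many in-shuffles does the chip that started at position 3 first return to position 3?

Follow position 3 under repeated in-shuffles:
3 → 7 → 15 → 2 → 5 → 11 → 23 → 18 → ... → 3 (length 28)
It first returns after 28 in-shuffles.

28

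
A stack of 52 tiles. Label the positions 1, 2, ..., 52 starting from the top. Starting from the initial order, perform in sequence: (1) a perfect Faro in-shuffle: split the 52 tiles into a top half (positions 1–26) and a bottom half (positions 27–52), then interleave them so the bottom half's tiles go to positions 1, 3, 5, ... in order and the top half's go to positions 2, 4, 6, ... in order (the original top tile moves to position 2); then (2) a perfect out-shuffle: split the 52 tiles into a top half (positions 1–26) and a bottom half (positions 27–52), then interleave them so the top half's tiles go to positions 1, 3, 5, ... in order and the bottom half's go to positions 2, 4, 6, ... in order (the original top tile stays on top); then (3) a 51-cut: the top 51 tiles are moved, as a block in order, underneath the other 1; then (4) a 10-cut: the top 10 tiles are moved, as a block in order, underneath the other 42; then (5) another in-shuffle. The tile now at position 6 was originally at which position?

Undo the operations in reverse order, starting from position 6:
  undo op 5 (in-shuffle, from top half): 6 ← 3
  undo op 4 (cut 10): 3 ← 13
  undo op 3 (cut 51): 13 ← 12
  undo op 2 (out-shuffle, from bottom half): 12 ← 32
  undo op 1 (in-shuffle, from top half): 32 ← 16
So the tile at position 6 came from original position 16.

16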